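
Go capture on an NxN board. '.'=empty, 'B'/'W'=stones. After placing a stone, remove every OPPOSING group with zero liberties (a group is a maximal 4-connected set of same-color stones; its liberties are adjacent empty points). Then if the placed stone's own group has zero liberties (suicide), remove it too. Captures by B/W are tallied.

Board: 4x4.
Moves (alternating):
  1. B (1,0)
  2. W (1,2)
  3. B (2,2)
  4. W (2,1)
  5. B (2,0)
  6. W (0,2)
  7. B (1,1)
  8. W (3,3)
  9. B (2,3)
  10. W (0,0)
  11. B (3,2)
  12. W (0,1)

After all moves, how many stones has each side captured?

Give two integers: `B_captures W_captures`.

Answer: 1 0

Derivation:
Move 1: B@(1,0) -> caps B=0 W=0
Move 2: W@(1,2) -> caps B=0 W=0
Move 3: B@(2,2) -> caps B=0 W=0
Move 4: W@(2,1) -> caps B=0 W=0
Move 5: B@(2,0) -> caps B=0 W=0
Move 6: W@(0,2) -> caps B=0 W=0
Move 7: B@(1,1) -> caps B=0 W=0
Move 8: W@(3,3) -> caps B=0 W=0
Move 9: B@(2,3) -> caps B=0 W=0
Move 10: W@(0,0) -> caps B=0 W=0
Move 11: B@(3,2) -> caps B=1 W=0
Move 12: W@(0,1) -> caps B=1 W=0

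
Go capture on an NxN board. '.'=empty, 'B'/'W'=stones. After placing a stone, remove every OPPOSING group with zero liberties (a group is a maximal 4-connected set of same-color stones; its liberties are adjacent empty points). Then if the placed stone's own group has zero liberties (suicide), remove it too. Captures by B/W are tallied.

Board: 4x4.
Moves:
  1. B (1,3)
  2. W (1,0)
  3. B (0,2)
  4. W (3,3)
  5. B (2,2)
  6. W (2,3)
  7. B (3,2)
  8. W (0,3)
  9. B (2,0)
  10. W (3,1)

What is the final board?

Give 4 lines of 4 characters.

Answer: ..B.
W..B
B.B.
.WB.

Derivation:
Move 1: B@(1,3) -> caps B=0 W=0
Move 2: W@(1,0) -> caps B=0 W=0
Move 3: B@(0,2) -> caps B=0 W=0
Move 4: W@(3,3) -> caps B=0 W=0
Move 5: B@(2,2) -> caps B=0 W=0
Move 6: W@(2,3) -> caps B=0 W=0
Move 7: B@(3,2) -> caps B=2 W=0
Move 8: W@(0,3) -> caps B=2 W=0
Move 9: B@(2,0) -> caps B=2 W=0
Move 10: W@(3,1) -> caps B=2 W=0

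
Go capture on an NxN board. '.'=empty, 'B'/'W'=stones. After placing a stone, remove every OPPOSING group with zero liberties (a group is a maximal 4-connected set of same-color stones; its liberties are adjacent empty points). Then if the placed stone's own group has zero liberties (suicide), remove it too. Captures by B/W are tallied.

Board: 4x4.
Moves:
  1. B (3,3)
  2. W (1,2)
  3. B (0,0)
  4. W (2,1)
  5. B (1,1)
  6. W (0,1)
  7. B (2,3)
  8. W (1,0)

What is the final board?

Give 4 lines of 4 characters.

Move 1: B@(3,3) -> caps B=0 W=0
Move 2: W@(1,2) -> caps B=0 W=0
Move 3: B@(0,0) -> caps B=0 W=0
Move 4: W@(2,1) -> caps B=0 W=0
Move 5: B@(1,1) -> caps B=0 W=0
Move 6: W@(0,1) -> caps B=0 W=0
Move 7: B@(2,3) -> caps B=0 W=0
Move 8: W@(1,0) -> caps B=0 W=2

Answer: .W..
W.W.
.W.B
...B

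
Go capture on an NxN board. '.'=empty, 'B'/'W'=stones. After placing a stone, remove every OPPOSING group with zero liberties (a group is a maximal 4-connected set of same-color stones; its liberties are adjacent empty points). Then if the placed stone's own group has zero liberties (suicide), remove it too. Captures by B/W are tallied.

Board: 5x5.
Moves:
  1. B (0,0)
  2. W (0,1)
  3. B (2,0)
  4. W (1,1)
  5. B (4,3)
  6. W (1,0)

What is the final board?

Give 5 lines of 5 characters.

Move 1: B@(0,0) -> caps B=0 W=0
Move 2: W@(0,1) -> caps B=0 W=0
Move 3: B@(2,0) -> caps B=0 W=0
Move 4: W@(1,1) -> caps B=0 W=0
Move 5: B@(4,3) -> caps B=0 W=0
Move 6: W@(1,0) -> caps B=0 W=1

Answer: .W...
WW...
B....
.....
...B.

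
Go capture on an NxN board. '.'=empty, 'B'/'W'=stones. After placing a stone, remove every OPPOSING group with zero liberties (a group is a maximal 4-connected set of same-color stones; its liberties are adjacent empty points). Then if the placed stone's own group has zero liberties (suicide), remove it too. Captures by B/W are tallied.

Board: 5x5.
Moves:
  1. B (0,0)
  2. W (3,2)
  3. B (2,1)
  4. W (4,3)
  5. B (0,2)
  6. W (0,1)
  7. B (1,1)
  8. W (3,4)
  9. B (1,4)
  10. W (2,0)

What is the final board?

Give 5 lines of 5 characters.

Move 1: B@(0,0) -> caps B=0 W=0
Move 2: W@(3,2) -> caps B=0 W=0
Move 3: B@(2,1) -> caps B=0 W=0
Move 4: W@(4,3) -> caps B=0 W=0
Move 5: B@(0,2) -> caps B=0 W=0
Move 6: W@(0,1) -> caps B=0 W=0
Move 7: B@(1,1) -> caps B=1 W=0
Move 8: W@(3,4) -> caps B=1 W=0
Move 9: B@(1,4) -> caps B=1 W=0
Move 10: W@(2,0) -> caps B=1 W=0

Answer: B.B..
.B..B
WB...
..W.W
...W.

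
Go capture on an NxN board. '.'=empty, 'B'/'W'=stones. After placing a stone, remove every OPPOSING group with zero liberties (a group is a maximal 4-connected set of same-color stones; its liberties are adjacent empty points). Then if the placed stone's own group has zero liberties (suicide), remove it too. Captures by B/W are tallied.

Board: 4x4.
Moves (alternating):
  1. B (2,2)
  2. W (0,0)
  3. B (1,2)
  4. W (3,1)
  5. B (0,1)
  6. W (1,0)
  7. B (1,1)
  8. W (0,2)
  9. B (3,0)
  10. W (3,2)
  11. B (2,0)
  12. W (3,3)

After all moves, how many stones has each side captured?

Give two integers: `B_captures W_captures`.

Answer: 2 0

Derivation:
Move 1: B@(2,2) -> caps B=0 W=0
Move 2: W@(0,0) -> caps B=0 W=0
Move 3: B@(1,2) -> caps B=0 W=0
Move 4: W@(3,1) -> caps B=0 W=0
Move 5: B@(0,1) -> caps B=0 W=0
Move 6: W@(1,0) -> caps B=0 W=0
Move 7: B@(1,1) -> caps B=0 W=0
Move 8: W@(0,2) -> caps B=0 W=0
Move 9: B@(3,0) -> caps B=0 W=0
Move 10: W@(3,2) -> caps B=0 W=0
Move 11: B@(2,0) -> caps B=2 W=0
Move 12: W@(3,3) -> caps B=2 W=0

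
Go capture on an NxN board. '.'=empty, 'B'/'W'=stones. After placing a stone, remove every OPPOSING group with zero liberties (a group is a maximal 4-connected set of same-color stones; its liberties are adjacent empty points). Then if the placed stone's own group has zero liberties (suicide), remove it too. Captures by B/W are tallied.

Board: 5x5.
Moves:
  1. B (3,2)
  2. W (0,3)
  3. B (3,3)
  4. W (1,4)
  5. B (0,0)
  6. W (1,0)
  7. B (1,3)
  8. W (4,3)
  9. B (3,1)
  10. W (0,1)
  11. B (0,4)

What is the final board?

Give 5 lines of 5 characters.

Move 1: B@(3,2) -> caps B=0 W=0
Move 2: W@(0,3) -> caps B=0 W=0
Move 3: B@(3,3) -> caps B=0 W=0
Move 4: W@(1,4) -> caps B=0 W=0
Move 5: B@(0,0) -> caps B=0 W=0
Move 6: W@(1,0) -> caps B=0 W=0
Move 7: B@(1,3) -> caps B=0 W=0
Move 8: W@(4,3) -> caps B=0 W=0
Move 9: B@(3,1) -> caps B=0 W=0
Move 10: W@(0,1) -> caps B=0 W=1
Move 11: B@(0,4) -> caps B=0 W=1

Answer: .W.W.
W..BW
.....
.BBB.
...W.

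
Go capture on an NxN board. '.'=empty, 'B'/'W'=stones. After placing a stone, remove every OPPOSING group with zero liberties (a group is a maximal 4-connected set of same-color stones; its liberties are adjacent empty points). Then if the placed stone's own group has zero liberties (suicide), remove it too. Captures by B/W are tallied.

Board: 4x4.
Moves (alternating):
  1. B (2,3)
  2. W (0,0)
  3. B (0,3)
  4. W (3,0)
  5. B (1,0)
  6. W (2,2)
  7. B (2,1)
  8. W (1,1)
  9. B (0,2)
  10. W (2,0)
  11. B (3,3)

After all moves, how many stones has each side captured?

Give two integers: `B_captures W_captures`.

Answer: 0 1

Derivation:
Move 1: B@(2,3) -> caps B=0 W=0
Move 2: W@(0,0) -> caps B=0 W=0
Move 3: B@(0,3) -> caps B=0 W=0
Move 4: W@(3,0) -> caps B=0 W=0
Move 5: B@(1,0) -> caps B=0 W=0
Move 6: W@(2,2) -> caps B=0 W=0
Move 7: B@(2,1) -> caps B=0 W=0
Move 8: W@(1,1) -> caps B=0 W=0
Move 9: B@(0,2) -> caps B=0 W=0
Move 10: W@(2,0) -> caps B=0 W=1
Move 11: B@(3,3) -> caps B=0 W=1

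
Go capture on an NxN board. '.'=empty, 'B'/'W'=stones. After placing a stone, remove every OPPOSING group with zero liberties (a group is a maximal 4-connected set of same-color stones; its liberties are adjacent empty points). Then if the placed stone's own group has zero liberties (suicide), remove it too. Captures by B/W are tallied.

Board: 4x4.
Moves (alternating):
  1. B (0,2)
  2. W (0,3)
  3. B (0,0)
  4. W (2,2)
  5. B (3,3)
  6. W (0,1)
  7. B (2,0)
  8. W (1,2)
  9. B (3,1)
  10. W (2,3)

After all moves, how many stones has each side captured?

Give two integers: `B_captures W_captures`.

Answer: 0 1

Derivation:
Move 1: B@(0,2) -> caps B=0 W=0
Move 2: W@(0,3) -> caps B=0 W=0
Move 3: B@(0,0) -> caps B=0 W=0
Move 4: W@(2,2) -> caps B=0 W=0
Move 5: B@(3,3) -> caps B=0 W=0
Move 6: W@(0,1) -> caps B=0 W=0
Move 7: B@(2,0) -> caps B=0 W=0
Move 8: W@(1,2) -> caps B=0 W=1
Move 9: B@(3,1) -> caps B=0 W=1
Move 10: W@(2,3) -> caps B=0 W=1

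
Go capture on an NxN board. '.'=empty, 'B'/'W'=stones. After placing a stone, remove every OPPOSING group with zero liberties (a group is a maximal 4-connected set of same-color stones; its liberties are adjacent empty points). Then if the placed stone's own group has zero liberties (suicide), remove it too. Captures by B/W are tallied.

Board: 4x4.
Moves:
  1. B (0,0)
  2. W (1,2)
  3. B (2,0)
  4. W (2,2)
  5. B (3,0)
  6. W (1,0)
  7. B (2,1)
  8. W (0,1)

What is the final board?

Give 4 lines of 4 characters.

Move 1: B@(0,0) -> caps B=0 W=0
Move 2: W@(1,2) -> caps B=0 W=0
Move 3: B@(2,0) -> caps B=0 W=0
Move 4: W@(2,2) -> caps B=0 W=0
Move 5: B@(3,0) -> caps B=0 W=0
Move 6: W@(1,0) -> caps B=0 W=0
Move 7: B@(2,1) -> caps B=0 W=0
Move 8: W@(0,1) -> caps B=0 W=1

Answer: .W..
W.W.
BBW.
B...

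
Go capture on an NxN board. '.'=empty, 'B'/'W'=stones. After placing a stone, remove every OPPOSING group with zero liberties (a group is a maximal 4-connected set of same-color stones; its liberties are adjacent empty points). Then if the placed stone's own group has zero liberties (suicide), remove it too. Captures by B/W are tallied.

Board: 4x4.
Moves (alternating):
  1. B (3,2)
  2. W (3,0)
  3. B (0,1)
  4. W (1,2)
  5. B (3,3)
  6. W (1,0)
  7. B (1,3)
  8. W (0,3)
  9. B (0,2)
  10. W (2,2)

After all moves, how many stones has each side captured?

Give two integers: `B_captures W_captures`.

Move 1: B@(3,2) -> caps B=0 W=0
Move 2: W@(3,0) -> caps B=0 W=0
Move 3: B@(0,1) -> caps B=0 W=0
Move 4: W@(1,2) -> caps B=0 W=0
Move 5: B@(3,3) -> caps B=0 W=0
Move 6: W@(1,0) -> caps B=0 W=0
Move 7: B@(1,3) -> caps B=0 W=0
Move 8: W@(0,3) -> caps B=0 W=0
Move 9: B@(0,2) -> caps B=1 W=0
Move 10: W@(2,2) -> caps B=1 W=0

Answer: 1 0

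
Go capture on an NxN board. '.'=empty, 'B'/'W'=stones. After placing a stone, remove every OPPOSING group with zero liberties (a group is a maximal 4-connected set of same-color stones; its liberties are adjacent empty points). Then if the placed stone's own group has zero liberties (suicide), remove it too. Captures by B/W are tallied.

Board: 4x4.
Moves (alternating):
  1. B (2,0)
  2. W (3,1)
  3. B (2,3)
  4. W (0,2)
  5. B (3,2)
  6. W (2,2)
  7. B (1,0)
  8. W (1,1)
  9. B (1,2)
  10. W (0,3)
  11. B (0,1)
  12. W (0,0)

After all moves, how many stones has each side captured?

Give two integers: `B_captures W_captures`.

Answer: 0 1

Derivation:
Move 1: B@(2,0) -> caps B=0 W=0
Move 2: W@(3,1) -> caps B=0 W=0
Move 3: B@(2,3) -> caps B=0 W=0
Move 4: W@(0,2) -> caps B=0 W=0
Move 5: B@(3,2) -> caps B=0 W=0
Move 6: W@(2,2) -> caps B=0 W=0
Move 7: B@(1,0) -> caps B=0 W=0
Move 8: W@(1,1) -> caps B=0 W=0
Move 9: B@(1,2) -> caps B=0 W=0
Move 10: W@(0,3) -> caps B=0 W=0
Move 11: B@(0,1) -> caps B=0 W=0
Move 12: W@(0,0) -> caps B=0 W=1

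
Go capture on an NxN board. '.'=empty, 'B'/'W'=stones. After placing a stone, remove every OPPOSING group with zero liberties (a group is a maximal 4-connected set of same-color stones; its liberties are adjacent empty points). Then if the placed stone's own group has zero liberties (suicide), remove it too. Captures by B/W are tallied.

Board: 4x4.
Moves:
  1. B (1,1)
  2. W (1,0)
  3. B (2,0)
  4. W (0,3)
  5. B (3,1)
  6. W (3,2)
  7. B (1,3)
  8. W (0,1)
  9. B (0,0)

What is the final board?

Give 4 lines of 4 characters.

Move 1: B@(1,1) -> caps B=0 W=0
Move 2: W@(1,0) -> caps B=0 W=0
Move 3: B@(2,0) -> caps B=0 W=0
Move 4: W@(0,3) -> caps B=0 W=0
Move 5: B@(3,1) -> caps B=0 W=0
Move 6: W@(3,2) -> caps B=0 W=0
Move 7: B@(1,3) -> caps B=0 W=0
Move 8: W@(0,1) -> caps B=0 W=0
Move 9: B@(0,0) -> caps B=1 W=0

Answer: BW.W
.B.B
B...
.BW.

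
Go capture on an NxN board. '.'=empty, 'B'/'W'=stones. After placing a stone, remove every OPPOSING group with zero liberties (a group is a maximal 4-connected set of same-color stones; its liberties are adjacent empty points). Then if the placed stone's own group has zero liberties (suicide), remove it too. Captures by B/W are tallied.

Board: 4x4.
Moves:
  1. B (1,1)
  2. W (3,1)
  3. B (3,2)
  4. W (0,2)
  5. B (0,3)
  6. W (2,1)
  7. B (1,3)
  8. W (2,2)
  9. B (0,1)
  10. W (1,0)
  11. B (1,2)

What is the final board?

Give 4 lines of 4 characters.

Move 1: B@(1,1) -> caps B=0 W=0
Move 2: W@(3,1) -> caps B=0 W=0
Move 3: B@(3,2) -> caps B=0 W=0
Move 4: W@(0,2) -> caps B=0 W=0
Move 5: B@(0,3) -> caps B=0 W=0
Move 6: W@(2,1) -> caps B=0 W=0
Move 7: B@(1,3) -> caps B=0 W=0
Move 8: W@(2,2) -> caps B=0 W=0
Move 9: B@(0,1) -> caps B=0 W=0
Move 10: W@(1,0) -> caps B=0 W=0
Move 11: B@(1,2) -> caps B=1 W=0

Answer: .B.B
WBBB
.WW.
.WB.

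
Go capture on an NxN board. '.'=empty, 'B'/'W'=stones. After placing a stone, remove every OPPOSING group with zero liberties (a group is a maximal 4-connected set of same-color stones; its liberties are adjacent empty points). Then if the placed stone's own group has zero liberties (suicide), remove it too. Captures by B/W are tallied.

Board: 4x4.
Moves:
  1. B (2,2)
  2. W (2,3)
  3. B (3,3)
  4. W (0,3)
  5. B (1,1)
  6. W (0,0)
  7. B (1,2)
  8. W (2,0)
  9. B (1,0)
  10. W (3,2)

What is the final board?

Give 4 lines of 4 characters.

Move 1: B@(2,2) -> caps B=0 W=0
Move 2: W@(2,3) -> caps B=0 W=0
Move 3: B@(3,3) -> caps B=0 W=0
Move 4: W@(0,3) -> caps B=0 W=0
Move 5: B@(1,1) -> caps B=0 W=0
Move 6: W@(0,0) -> caps B=0 W=0
Move 7: B@(1,2) -> caps B=0 W=0
Move 8: W@(2,0) -> caps B=0 W=0
Move 9: B@(1,0) -> caps B=0 W=0
Move 10: W@(3,2) -> caps B=0 W=1

Answer: W..W
BBB.
W.BW
..W.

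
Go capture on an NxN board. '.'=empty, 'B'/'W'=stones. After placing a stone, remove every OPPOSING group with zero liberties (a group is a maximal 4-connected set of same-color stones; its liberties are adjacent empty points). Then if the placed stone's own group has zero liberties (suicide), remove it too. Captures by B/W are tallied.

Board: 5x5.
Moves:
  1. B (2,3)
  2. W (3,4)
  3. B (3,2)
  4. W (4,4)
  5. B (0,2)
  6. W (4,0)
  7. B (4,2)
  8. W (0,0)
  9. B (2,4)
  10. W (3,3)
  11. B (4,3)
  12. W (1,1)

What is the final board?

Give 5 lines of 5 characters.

Answer: W.B..
.W...
...BB
..B..
W.BB.

Derivation:
Move 1: B@(2,3) -> caps B=0 W=0
Move 2: W@(3,4) -> caps B=0 W=0
Move 3: B@(3,2) -> caps B=0 W=0
Move 4: W@(4,4) -> caps B=0 W=0
Move 5: B@(0,2) -> caps B=0 W=0
Move 6: W@(4,0) -> caps B=0 W=0
Move 7: B@(4,2) -> caps B=0 W=0
Move 8: W@(0,0) -> caps B=0 W=0
Move 9: B@(2,4) -> caps B=0 W=0
Move 10: W@(3,3) -> caps B=0 W=0
Move 11: B@(4,3) -> caps B=3 W=0
Move 12: W@(1,1) -> caps B=3 W=0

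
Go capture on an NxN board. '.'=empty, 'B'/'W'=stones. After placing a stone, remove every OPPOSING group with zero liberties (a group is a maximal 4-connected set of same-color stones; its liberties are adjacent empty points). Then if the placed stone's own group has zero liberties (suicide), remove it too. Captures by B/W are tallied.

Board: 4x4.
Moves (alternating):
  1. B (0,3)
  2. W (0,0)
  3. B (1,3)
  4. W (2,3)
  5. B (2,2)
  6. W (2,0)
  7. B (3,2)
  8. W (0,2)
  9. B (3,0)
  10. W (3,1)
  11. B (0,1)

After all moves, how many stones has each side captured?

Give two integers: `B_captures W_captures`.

Move 1: B@(0,3) -> caps B=0 W=0
Move 2: W@(0,0) -> caps B=0 W=0
Move 3: B@(1,3) -> caps B=0 W=0
Move 4: W@(2,3) -> caps B=0 W=0
Move 5: B@(2,2) -> caps B=0 W=0
Move 6: W@(2,0) -> caps B=0 W=0
Move 7: B@(3,2) -> caps B=0 W=0
Move 8: W@(0,2) -> caps B=0 W=0
Move 9: B@(3,0) -> caps B=0 W=0
Move 10: W@(3,1) -> caps B=0 W=1
Move 11: B@(0,1) -> caps B=0 W=1

Answer: 0 1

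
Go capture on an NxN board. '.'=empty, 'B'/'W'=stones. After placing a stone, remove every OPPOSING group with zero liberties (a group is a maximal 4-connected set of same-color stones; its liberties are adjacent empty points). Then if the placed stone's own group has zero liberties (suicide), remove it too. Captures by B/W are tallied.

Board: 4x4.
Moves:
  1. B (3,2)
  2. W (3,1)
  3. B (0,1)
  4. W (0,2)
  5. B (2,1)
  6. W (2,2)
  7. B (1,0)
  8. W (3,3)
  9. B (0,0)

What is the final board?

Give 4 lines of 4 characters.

Answer: BBW.
B...
.BW.
.W.W

Derivation:
Move 1: B@(3,2) -> caps B=0 W=0
Move 2: W@(3,1) -> caps B=0 W=0
Move 3: B@(0,1) -> caps B=0 W=0
Move 4: W@(0,2) -> caps B=0 W=0
Move 5: B@(2,1) -> caps B=0 W=0
Move 6: W@(2,2) -> caps B=0 W=0
Move 7: B@(1,0) -> caps B=0 W=0
Move 8: W@(3,3) -> caps B=0 W=1
Move 9: B@(0,0) -> caps B=0 W=1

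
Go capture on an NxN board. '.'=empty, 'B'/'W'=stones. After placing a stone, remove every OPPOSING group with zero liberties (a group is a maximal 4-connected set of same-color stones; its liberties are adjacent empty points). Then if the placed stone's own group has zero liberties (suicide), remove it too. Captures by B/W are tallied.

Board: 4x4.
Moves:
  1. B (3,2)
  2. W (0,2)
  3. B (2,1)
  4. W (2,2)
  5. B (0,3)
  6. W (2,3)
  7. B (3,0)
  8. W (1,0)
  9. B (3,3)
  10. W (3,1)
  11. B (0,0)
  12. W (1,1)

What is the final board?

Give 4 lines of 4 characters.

Answer: B.WB
WW..
.BWW
BW..

Derivation:
Move 1: B@(3,2) -> caps B=0 W=0
Move 2: W@(0,2) -> caps B=0 W=0
Move 3: B@(2,1) -> caps B=0 W=0
Move 4: W@(2,2) -> caps B=0 W=0
Move 5: B@(0,3) -> caps B=0 W=0
Move 6: W@(2,3) -> caps B=0 W=0
Move 7: B@(3,0) -> caps B=0 W=0
Move 8: W@(1,0) -> caps B=0 W=0
Move 9: B@(3,3) -> caps B=0 W=0
Move 10: W@(3,1) -> caps B=0 W=2
Move 11: B@(0,0) -> caps B=0 W=2
Move 12: W@(1,1) -> caps B=0 W=2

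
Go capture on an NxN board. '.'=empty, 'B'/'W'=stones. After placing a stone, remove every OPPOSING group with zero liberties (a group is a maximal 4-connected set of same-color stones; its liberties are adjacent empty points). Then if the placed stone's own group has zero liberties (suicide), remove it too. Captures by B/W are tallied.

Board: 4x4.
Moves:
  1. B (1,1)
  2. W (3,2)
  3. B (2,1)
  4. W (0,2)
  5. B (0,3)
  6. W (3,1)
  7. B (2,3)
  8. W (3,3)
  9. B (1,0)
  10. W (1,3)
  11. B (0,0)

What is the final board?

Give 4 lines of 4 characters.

Move 1: B@(1,1) -> caps B=0 W=0
Move 2: W@(3,2) -> caps B=0 W=0
Move 3: B@(2,1) -> caps B=0 W=0
Move 4: W@(0,2) -> caps B=0 W=0
Move 5: B@(0,3) -> caps B=0 W=0
Move 6: W@(3,1) -> caps B=0 W=0
Move 7: B@(2,3) -> caps B=0 W=0
Move 8: W@(3,3) -> caps B=0 W=0
Move 9: B@(1,0) -> caps B=0 W=0
Move 10: W@(1,3) -> caps B=0 W=1
Move 11: B@(0,0) -> caps B=0 W=1

Answer: B.W.
BB.W
.B.B
.WWW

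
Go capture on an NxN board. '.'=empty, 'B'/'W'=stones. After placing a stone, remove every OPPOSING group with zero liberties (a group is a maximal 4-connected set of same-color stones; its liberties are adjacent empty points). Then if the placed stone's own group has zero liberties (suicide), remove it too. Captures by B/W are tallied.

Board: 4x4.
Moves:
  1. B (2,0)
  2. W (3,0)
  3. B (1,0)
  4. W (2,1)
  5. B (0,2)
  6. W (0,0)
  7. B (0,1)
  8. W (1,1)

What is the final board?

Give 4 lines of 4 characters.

Move 1: B@(2,0) -> caps B=0 W=0
Move 2: W@(3,0) -> caps B=0 W=0
Move 3: B@(1,0) -> caps B=0 W=0
Move 4: W@(2,1) -> caps B=0 W=0
Move 5: B@(0,2) -> caps B=0 W=0
Move 6: W@(0,0) -> caps B=0 W=0
Move 7: B@(0,1) -> caps B=1 W=0
Move 8: W@(1,1) -> caps B=1 W=0

Answer: .BB.
BW..
BW..
W...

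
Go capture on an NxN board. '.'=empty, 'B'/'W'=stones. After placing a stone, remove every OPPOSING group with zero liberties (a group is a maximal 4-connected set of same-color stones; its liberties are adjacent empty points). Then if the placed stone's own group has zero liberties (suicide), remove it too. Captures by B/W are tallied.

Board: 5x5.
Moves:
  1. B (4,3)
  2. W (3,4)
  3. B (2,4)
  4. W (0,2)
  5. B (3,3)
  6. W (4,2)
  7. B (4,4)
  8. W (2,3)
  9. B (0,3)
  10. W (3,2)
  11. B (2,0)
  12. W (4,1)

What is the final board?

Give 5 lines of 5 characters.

Move 1: B@(4,3) -> caps B=0 W=0
Move 2: W@(3,4) -> caps B=0 W=0
Move 3: B@(2,4) -> caps B=0 W=0
Move 4: W@(0,2) -> caps B=0 W=0
Move 5: B@(3,3) -> caps B=0 W=0
Move 6: W@(4,2) -> caps B=0 W=0
Move 7: B@(4,4) -> caps B=1 W=0
Move 8: W@(2,3) -> caps B=1 W=0
Move 9: B@(0,3) -> caps B=1 W=0
Move 10: W@(3,2) -> caps B=1 W=0
Move 11: B@(2,0) -> caps B=1 W=0
Move 12: W@(4,1) -> caps B=1 W=0

Answer: ..WB.
.....
B..WB
..WB.
.WWBB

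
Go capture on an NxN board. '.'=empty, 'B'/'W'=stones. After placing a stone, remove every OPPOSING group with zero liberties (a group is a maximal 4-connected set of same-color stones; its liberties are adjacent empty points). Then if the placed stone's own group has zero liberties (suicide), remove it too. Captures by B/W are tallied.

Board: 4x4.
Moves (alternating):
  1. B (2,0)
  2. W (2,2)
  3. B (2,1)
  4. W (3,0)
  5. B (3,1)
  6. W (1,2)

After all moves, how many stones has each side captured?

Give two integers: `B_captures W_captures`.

Move 1: B@(2,0) -> caps B=0 W=0
Move 2: W@(2,2) -> caps B=0 W=0
Move 3: B@(2,1) -> caps B=0 W=0
Move 4: W@(3,0) -> caps B=0 W=0
Move 5: B@(3,1) -> caps B=1 W=0
Move 6: W@(1,2) -> caps B=1 W=0

Answer: 1 0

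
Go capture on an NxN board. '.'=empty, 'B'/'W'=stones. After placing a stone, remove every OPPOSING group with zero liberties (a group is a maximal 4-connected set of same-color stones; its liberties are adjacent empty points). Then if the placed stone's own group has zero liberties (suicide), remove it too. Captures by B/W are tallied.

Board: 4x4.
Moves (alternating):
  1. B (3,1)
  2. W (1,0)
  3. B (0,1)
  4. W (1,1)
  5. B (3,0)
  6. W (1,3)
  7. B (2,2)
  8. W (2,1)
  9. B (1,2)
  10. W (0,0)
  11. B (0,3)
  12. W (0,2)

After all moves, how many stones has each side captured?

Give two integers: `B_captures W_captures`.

Move 1: B@(3,1) -> caps B=0 W=0
Move 2: W@(1,0) -> caps B=0 W=0
Move 3: B@(0,1) -> caps B=0 W=0
Move 4: W@(1,1) -> caps B=0 W=0
Move 5: B@(3,0) -> caps B=0 W=0
Move 6: W@(1,3) -> caps B=0 W=0
Move 7: B@(2,2) -> caps B=0 W=0
Move 8: W@(2,1) -> caps B=0 W=0
Move 9: B@(1,2) -> caps B=0 W=0
Move 10: W@(0,0) -> caps B=0 W=0
Move 11: B@(0,3) -> caps B=0 W=0
Move 12: W@(0,2) -> caps B=0 W=2

Answer: 0 2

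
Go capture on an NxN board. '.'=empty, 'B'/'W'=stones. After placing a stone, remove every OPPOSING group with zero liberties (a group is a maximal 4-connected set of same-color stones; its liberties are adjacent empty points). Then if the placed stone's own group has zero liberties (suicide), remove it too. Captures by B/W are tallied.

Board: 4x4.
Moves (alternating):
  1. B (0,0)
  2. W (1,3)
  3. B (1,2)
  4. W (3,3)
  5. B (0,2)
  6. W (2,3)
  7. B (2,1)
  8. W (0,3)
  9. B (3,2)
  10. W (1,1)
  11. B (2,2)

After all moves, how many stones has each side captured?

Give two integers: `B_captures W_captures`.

Move 1: B@(0,0) -> caps B=0 W=0
Move 2: W@(1,3) -> caps B=0 W=0
Move 3: B@(1,2) -> caps B=0 W=0
Move 4: W@(3,3) -> caps B=0 W=0
Move 5: B@(0,2) -> caps B=0 W=0
Move 6: W@(2,3) -> caps B=0 W=0
Move 7: B@(2,1) -> caps B=0 W=0
Move 8: W@(0,3) -> caps B=0 W=0
Move 9: B@(3,2) -> caps B=0 W=0
Move 10: W@(1,1) -> caps B=0 W=0
Move 11: B@(2,2) -> caps B=4 W=0

Answer: 4 0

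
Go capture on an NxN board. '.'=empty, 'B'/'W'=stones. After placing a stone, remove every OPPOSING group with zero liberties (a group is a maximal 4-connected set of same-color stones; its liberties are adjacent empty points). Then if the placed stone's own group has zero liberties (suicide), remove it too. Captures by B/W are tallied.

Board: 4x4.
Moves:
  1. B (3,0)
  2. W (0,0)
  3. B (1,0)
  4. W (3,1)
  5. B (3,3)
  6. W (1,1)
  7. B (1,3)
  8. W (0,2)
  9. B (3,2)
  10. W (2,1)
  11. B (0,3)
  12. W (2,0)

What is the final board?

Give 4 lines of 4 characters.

Move 1: B@(3,0) -> caps B=0 W=0
Move 2: W@(0,0) -> caps B=0 W=0
Move 3: B@(1,0) -> caps B=0 W=0
Move 4: W@(3,1) -> caps B=0 W=0
Move 5: B@(3,3) -> caps B=0 W=0
Move 6: W@(1,1) -> caps B=0 W=0
Move 7: B@(1,3) -> caps B=0 W=0
Move 8: W@(0,2) -> caps B=0 W=0
Move 9: B@(3,2) -> caps B=0 W=0
Move 10: W@(2,1) -> caps B=0 W=0
Move 11: B@(0,3) -> caps B=0 W=0
Move 12: W@(2,0) -> caps B=0 W=2

Answer: W.WB
.W.B
WW..
.WBB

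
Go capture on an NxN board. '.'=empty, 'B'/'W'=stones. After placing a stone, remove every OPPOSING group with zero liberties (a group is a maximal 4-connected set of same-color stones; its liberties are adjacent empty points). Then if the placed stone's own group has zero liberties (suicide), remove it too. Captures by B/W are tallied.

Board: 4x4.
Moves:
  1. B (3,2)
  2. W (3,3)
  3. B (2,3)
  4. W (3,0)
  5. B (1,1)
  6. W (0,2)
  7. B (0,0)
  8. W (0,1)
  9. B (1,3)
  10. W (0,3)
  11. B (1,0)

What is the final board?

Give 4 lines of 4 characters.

Move 1: B@(3,2) -> caps B=0 W=0
Move 2: W@(3,3) -> caps B=0 W=0
Move 3: B@(2,3) -> caps B=1 W=0
Move 4: W@(3,0) -> caps B=1 W=0
Move 5: B@(1,1) -> caps B=1 W=0
Move 6: W@(0,2) -> caps B=1 W=0
Move 7: B@(0,0) -> caps B=1 W=0
Move 8: W@(0,1) -> caps B=1 W=0
Move 9: B@(1,3) -> caps B=1 W=0
Move 10: W@(0,3) -> caps B=1 W=0
Move 11: B@(1,0) -> caps B=1 W=0

Answer: BWWW
BB.B
...B
W.B.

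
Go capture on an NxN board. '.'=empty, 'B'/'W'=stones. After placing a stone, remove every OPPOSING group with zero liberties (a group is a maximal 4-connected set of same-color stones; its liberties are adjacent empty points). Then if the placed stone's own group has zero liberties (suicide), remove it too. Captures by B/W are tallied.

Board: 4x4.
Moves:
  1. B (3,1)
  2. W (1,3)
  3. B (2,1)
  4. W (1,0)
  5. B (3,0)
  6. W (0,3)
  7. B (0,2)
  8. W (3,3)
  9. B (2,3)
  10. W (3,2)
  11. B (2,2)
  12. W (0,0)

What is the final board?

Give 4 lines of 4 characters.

Answer: W.BW
W..W
.BBB
BB..

Derivation:
Move 1: B@(3,1) -> caps B=0 W=0
Move 2: W@(1,3) -> caps B=0 W=0
Move 3: B@(2,1) -> caps B=0 W=0
Move 4: W@(1,0) -> caps B=0 W=0
Move 5: B@(3,0) -> caps B=0 W=0
Move 6: W@(0,3) -> caps B=0 W=0
Move 7: B@(0,2) -> caps B=0 W=0
Move 8: W@(3,3) -> caps B=0 W=0
Move 9: B@(2,3) -> caps B=0 W=0
Move 10: W@(3,2) -> caps B=0 W=0
Move 11: B@(2,2) -> caps B=2 W=0
Move 12: W@(0,0) -> caps B=2 W=0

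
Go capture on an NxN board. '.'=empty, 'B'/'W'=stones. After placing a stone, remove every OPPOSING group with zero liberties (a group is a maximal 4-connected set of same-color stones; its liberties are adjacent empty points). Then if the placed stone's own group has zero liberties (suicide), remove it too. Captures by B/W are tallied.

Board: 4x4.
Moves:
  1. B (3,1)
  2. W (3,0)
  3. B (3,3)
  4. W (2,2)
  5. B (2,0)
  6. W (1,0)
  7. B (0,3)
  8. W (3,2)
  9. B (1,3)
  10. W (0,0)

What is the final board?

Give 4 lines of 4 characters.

Answer: W..B
W..B
B.W.
.BWB

Derivation:
Move 1: B@(3,1) -> caps B=0 W=0
Move 2: W@(3,0) -> caps B=0 W=0
Move 3: B@(3,3) -> caps B=0 W=0
Move 4: W@(2,2) -> caps B=0 W=0
Move 5: B@(2,0) -> caps B=1 W=0
Move 6: W@(1,0) -> caps B=1 W=0
Move 7: B@(0,3) -> caps B=1 W=0
Move 8: W@(3,2) -> caps B=1 W=0
Move 9: B@(1,3) -> caps B=1 W=0
Move 10: W@(0,0) -> caps B=1 W=0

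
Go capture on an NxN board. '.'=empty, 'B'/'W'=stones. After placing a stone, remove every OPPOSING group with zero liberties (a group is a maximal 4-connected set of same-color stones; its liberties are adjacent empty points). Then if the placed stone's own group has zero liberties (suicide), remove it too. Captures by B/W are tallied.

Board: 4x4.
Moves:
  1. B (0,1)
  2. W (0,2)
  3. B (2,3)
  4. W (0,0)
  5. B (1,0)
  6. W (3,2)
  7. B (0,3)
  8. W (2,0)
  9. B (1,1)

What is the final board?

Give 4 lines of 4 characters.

Answer: .BWB
BB..
W..B
..W.

Derivation:
Move 1: B@(0,1) -> caps B=0 W=0
Move 2: W@(0,2) -> caps B=0 W=0
Move 3: B@(2,3) -> caps B=0 W=0
Move 4: W@(0,0) -> caps B=0 W=0
Move 5: B@(1,0) -> caps B=1 W=0
Move 6: W@(3,2) -> caps B=1 W=0
Move 7: B@(0,3) -> caps B=1 W=0
Move 8: W@(2,0) -> caps B=1 W=0
Move 9: B@(1,1) -> caps B=1 W=0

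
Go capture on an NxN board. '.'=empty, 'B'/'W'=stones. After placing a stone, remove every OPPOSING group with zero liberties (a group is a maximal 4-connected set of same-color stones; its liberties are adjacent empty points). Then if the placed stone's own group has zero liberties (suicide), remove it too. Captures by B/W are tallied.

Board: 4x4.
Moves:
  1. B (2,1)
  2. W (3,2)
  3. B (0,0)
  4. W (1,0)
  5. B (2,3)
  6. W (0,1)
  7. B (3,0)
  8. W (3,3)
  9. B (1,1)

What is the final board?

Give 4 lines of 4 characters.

Move 1: B@(2,1) -> caps B=0 W=0
Move 2: W@(3,2) -> caps B=0 W=0
Move 3: B@(0,0) -> caps B=0 W=0
Move 4: W@(1,0) -> caps B=0 W=0
Move 5: B@(2,3) -> caps B=0 W=0
Move 6: W@(0,1) -> caps B=0 W=1
Move 7: B@(3,0) -> caps B=0 W=1
Move 8: W@(3,3) -> caps B=0 W=1
Move 9: B@(1,1) -> caps B=0 W=1

Answer: .W..
WB..
.B.B
B.WW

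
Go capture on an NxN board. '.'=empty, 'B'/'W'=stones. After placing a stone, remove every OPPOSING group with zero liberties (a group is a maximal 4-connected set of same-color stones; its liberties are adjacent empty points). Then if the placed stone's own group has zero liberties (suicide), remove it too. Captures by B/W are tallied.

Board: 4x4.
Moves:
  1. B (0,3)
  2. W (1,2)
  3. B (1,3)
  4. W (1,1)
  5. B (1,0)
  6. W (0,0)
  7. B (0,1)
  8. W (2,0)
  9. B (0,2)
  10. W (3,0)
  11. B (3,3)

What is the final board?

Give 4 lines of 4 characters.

Answer: .BBB
BWWB
W...
W..B

Derivation:
Move 1: B@(0,3) -> caps B=0 W=0
Move 2: W@(1,2) -> caps B=0 W=0
Move 3: B@(1,3) -> caps B=0 W=0
Move 4: W@(1,1) -> caps B=0 W=0
Move 5: B@(1,0) -> caps B=0 W=0
Move 6: W@(0,0) -> caps B=0 W=0
Move 7: B@(0,1) -> caps B=1 W=0
Move 8: W@(2,0) -> caps B=1 W=0
Move 9: B@(0,2) -> caps B=1 W=0
Move 10: W@(3,0) -> caps B=1 W=0
Move 11: B@(3,3) -> caps B=1 W=0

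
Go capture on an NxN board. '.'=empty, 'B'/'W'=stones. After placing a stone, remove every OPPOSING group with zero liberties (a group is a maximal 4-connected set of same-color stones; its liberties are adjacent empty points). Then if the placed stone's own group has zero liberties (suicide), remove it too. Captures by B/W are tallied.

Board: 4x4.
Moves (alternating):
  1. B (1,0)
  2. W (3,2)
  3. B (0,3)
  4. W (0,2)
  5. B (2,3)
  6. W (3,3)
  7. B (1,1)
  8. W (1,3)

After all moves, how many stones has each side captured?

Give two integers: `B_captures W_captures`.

Move 1: B@(1,0) -> caps B=0 W=0
Move 2: W@(3,2) -> caps B=0 W=0
Move 3: B@(0,3) -> caps B=0 W=0
Move 4: W@(0,2) -> caps B=0 W=0
Move 5: B@(2,3) -> caps B=0 W=0
Move 6: W@(3,3) -> caps B=0 W=0
Move 7: B@(1,1) -> caps B=0 W=0
Move 8: W@(1,3) -> caps B=0 W=1

Answer: 0 1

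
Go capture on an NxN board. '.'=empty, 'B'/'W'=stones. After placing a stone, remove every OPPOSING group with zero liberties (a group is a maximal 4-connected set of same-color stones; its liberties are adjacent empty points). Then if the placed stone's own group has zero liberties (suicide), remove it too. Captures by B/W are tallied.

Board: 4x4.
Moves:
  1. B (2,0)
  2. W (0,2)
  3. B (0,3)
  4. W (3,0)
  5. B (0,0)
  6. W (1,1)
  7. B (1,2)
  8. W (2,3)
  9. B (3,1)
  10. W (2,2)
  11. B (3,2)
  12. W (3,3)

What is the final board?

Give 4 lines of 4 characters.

Move 1: B@(2,0) -> caps B=0 W=0
Move 2: W@(0,2) -> caps B=0 W=0
Move 3: B@(0,3) -> caps B=0 W=0
Move 4: W@(3,0) -> caps B=0 W=0
Move 5: B@(0,0) -> caps B=0 W=0
Move 6: W@(1,1) -> caps B=0 W=0
Move 7: B@(1,2) -> caps B=0 W=0
Move 8: W@(2,3) -> caps B=0 W=0
Move 9: B@(3,1) -> caps B=1 W=0
Move 10: W@(2,2) -> caps B=1 W=0
Move 11: B@(3,2) -> caps B=1 W=0
Move 12: W@(3,3) -> caps B=1 W=0

Answer: B.WB
.WB.
B.WW
.BBW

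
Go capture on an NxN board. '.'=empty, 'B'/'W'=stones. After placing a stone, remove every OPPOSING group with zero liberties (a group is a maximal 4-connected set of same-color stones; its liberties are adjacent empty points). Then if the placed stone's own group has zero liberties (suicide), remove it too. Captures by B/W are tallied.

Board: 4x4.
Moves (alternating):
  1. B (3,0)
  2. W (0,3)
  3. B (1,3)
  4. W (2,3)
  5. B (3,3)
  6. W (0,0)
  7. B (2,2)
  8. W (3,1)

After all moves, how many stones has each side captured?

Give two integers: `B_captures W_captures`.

Answer: 1 0

Derivation:
Move 1: B@(3,0) -> caps B=0 W=0
Move 2: W@(0,3) -> caps B=0 W=0
Move 3: B@(1,3) -> caps B=0 W=0
Move 4: W@(2,3) -> caps B=0 W=0
Move 5: B@(3,3) -> caps B=0 W=0
Move 6: W@(0,0) -> caps B=0 W=0
Move 7: B@(2,2) -> caps B=1 W=0
Move 8: W@(3,1) -> caps B=1 W=0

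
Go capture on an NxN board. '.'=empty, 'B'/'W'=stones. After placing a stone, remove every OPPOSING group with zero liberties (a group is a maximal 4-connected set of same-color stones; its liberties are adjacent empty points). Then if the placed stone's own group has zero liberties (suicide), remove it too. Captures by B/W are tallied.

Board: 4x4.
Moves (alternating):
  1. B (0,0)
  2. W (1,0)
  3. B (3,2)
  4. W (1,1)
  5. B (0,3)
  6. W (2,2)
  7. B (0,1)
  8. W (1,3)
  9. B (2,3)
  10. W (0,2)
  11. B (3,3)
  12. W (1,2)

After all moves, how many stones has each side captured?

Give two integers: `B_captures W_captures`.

Answer: 0 3

Derivation:
Move 1: B@(0,0) -> caps B=0 W=0
Move 2: W@(1,0) -> caps B=0 W=0
Move 3: B@(3,2) -> caps B=0 W=0
Move 4: W@(1,1) -> caps B=0 W=0
Move 5: B@(0,3) -> caps B=0 W=0
Move 6: W@(2,2) -> caps B=0 W=0
Move 7: B@(0,1) -> caps B=0 W=0
Move 8: W@(1,3) -> caps B=0 W=0
Move 9: B@(2,3) -> caps B=0 W=0
Move 10: W@(0,2) -> caps B=0 W=3
Move 11: B@(3,3) -> caps B=0 W=3
Move 12: W@(1,2) -> caps B=0 W=3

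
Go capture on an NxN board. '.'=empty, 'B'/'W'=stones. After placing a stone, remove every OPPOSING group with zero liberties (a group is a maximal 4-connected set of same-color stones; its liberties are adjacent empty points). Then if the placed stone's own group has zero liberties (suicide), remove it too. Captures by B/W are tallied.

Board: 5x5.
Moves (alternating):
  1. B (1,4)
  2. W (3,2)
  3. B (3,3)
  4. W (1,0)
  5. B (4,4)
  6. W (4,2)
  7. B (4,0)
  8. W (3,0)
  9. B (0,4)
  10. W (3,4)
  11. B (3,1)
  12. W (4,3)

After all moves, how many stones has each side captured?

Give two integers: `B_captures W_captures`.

Move 1: B@(1,4) -> caps B=0 W=0
Move 2: W@(3,2) -> caps B=0 W=0
Move 3: B@(3,3) -> caps B=0 W=0
Move 4: W@(1,0) -> caps B=0 W=0
Move 5: B@(4,4) -> caps B=0 W=0
Move 6: W@(4,2) -> caps B=0 W=0
Move 7: B@(4,0) -> caps B=0 W=0
Move 8: W@(3,0) -> caps B=0 W=0
Move 9: B@(0,4) -> caps B=0 W=0
Move 10: W@(3,4) -> caps B=0 W=0
Move 11: B@(3,1) -> caps B=0 W=0
Move 12: W@(4,3) -> caps B=0 W=1

Answer: 0 1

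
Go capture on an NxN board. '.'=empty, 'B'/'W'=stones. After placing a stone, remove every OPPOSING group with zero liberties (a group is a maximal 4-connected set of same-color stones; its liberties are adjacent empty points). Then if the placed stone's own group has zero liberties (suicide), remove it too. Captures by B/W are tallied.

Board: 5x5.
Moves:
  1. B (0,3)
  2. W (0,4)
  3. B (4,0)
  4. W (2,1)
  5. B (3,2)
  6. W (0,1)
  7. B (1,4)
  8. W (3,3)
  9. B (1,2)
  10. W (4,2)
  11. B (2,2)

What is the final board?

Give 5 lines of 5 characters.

Move 1: B@(0,3) -> caps B=0 W=0
Move 2: W@(0,4) -> caps B=0 W=0
Move 3: B@(4,0) -> caps B=0 W=0
Move 4: W@(2,1) -> caps B=0 W=0
Move 5: B@(3,2) -> caps B=0 W=0
Move 6: W@(0,1) -> caps B=0 W=0
Move 7: B@(1,4) -> caps B=1 W=0
Move 8: W@(3,3) -> caps B=1 W=0
Move 9: B@(1,2) -> caps B=1 W=0
Move 10: W@(4,2) -> caps B=1 W=0
Move 11: B@(2,2) -> caps B=1 W=0

Answer: .W.B.
..B.B
.WB..
..BW.
B.W..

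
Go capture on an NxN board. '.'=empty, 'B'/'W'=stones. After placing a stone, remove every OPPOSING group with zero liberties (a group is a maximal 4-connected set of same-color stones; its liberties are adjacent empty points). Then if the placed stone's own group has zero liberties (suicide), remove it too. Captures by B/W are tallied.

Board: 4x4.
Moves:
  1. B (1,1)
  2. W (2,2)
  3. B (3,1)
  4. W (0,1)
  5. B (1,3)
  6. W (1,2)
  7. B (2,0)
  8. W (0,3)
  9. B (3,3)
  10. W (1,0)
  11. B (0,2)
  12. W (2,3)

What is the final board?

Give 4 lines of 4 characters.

Answer: .WB.
WBWB
B.WW
.B.B

Derivation:
Move 1: B@(1,1) -> caps B=0 W=0
Move 2: W@(2,2) -> caps B=0 W=0
Move 3: B@(3,1) -> caps B=0 W=0
Move 4: W@(0,1) -> caps B=0 W=0
Move 5: B@(1,3) -> caps B=0 W=0
Move 6: W@(1,2) -> caps B=0 W=0
Move 7: B@(2,0) -> caps B=0 W=0
Move 8: W@(0,3) -> caps B=0 W=0
Move 9: B@(3,3) -> caps B=0 W=0
Move 10: W@(1,0) -> caps B=0 W=0
Move 11: B@(0,2) -> caps B=1 W=0
Move 12: W@(2,3) -> caps B=1 W=0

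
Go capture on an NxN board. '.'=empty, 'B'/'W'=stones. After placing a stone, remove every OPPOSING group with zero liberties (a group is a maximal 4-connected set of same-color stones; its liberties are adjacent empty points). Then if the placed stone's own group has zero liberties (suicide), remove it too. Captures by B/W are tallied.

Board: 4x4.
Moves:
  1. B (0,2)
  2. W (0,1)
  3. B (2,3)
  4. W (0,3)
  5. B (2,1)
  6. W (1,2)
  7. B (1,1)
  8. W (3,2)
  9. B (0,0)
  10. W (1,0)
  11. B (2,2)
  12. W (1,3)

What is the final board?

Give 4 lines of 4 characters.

Answer: .W.W
WBWW
.BBB
..W.

Derivation:
Move 1: B@(0,2) -> caps B=0 W=0
Move 2: W@(0,1) -> caps B=0 W=0
Move 3: B@(2,3) -> caps B=0 W=0
Move 4: W@(0,3) -> caps B=0 W=0
Move 5: B@(2,1) -> caps B=0 W=0
Move 6: W@(1,2) -> caps B=0 W=1
Move 7: B@(1,1) -> caps B=0 W=1
Move 8: W@(3,2) -> caps B=0 W=1
Move 9: B@(0,0) -> caps B=0 W=1
Move 10: W@(1,0) -> caps B=0 W=2
Move 11: B@(2,2) -> caps B=0 W=2
Move 12: W@(1,3) -> caps B=0 W=2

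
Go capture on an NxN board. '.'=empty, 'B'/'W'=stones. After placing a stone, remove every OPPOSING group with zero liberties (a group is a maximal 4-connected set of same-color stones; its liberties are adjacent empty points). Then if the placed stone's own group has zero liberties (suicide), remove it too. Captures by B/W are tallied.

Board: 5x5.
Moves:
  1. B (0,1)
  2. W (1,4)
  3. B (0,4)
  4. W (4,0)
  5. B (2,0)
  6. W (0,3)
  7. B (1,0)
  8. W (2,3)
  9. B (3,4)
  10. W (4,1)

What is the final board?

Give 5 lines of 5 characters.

Move 1: B@(0,1) -> caps B=0 W=0
Move 2: W@(1,4) -> caps B=0 W=0
Move 3: B@(0,4) -> caps B=0 W=0
Move 4: W@(4,0) -> caps B=0 W=0
Move 5: B@(2,0) -> caps B=0 W=0
Move 6: W@(0,3) -> caps B=0 W=1
Move 7: B@(1,0) -> caps B=0 W=1
Move 8: W@(2,3) -> caps B=0 W=1
Move 9: B@(3,4) -> caps B=0 W=1
Move 10: W@(4,1) -> caps B=0 W=1

Answer: .B.W.
B...W
B..W.
....B
WW...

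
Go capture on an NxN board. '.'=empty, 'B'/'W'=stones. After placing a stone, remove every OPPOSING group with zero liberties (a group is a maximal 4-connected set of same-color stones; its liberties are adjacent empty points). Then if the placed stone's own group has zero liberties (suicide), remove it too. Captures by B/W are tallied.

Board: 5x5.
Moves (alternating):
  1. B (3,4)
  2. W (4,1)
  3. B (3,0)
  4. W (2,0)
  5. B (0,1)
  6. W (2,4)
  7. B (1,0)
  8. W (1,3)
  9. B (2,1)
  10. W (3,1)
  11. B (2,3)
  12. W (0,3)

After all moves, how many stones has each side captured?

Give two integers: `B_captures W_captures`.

Answer: 1 0

Derivation:
Move 1: B@(3,4) -> caps B=0 W=0
Move 2: W@(4,1) -> caps B=0 W=0
Move 3: B@(3,0) -> caps B=0 W=0
Move 4: W@(2,0) -> caps B=0 W=0
Move 5: B@(0,1) -> caps B=0 W=0
Move 6: W@(2,4) -> caps B=0 W=0
Move 7: B@(1,0) -> caps B=0 W=0
Move 8: W@(1,3) -> caps B=0 W=0
Move 9: B@(2,1) -> caps B=1 W=0
Move 10: W@(3,1) -> caps B=1 W=0
Move 11: B@(2,3) -> caps B=1 W=0
Move 12: W@(0,3) -> caps B=1 W=0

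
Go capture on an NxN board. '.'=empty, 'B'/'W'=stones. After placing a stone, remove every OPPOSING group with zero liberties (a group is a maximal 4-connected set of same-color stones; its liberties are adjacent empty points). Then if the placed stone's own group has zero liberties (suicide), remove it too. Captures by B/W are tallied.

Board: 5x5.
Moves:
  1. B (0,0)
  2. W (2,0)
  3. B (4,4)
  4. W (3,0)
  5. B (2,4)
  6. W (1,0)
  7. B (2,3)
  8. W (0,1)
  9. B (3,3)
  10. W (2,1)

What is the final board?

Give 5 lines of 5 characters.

Answer: .W...
W....
WW.BB
W..B.
....B

Derivation:
Move 1: B@(0,0) -> caps B=0 W=0
Move 2: W@(2,0) -> caps B=0 W=0
Move 3: B@(4,4) -> caps B=0 W=0
Move 4: W@(3,0) -> caps B=0 W=0
Move 5: B@(2,4) -> caps B=0 W=0
Move 6: W@(1,0) -> caps B=0 W=0
Move 7: B@(2,3) -> caps B=0 W=0
Move 8: W@(0,1) -> caps B=0 W=1
Move 9: B@(3,3) -> caps B=0 W=1
Move 10: W@(2,1) -> caps B=0 W=1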